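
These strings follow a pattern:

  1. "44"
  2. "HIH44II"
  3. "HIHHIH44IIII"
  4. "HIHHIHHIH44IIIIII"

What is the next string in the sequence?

HIHHIHHIHHIH44IIIIIIII

s(k+1) = HIH·s(k)·II, so each term gains HIH as a prefix and II as a suffix.
So the next term is HIH·HIHHIHHIH44IIIIII·II.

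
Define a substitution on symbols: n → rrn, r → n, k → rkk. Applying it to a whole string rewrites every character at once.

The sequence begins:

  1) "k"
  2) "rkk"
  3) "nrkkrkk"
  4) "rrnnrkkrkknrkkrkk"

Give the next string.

φ(rrnnrkkrkknrkkrkk) expands symbol-by-symbol to n n rrn rrn n rkk rkk n rkk rkk rrn n rkk rkk n rkk rkk; joining the 17 pieces gives the next term.

nnrrnrrnnrkkrkknrkkrkkrrnnrkkrkknrkkrkk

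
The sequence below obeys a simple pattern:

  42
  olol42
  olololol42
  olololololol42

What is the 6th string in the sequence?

olololololololololol42

The strings grow by a fixed prefix olol each time.
From olololololol42, 2 further steps: olololololol42 → olololololololol42 → (answer).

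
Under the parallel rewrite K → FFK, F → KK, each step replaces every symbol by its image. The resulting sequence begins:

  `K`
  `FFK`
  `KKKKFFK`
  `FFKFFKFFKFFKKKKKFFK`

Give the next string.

Replace each of the 19 characters of FFKFFKFFKFFKKKKKFFK in place — KK KK FFK KK KK FFK KK KK FFK KK KK FFK FFK FFK FFK FFK KK KK FFK — and concatenate.

KKKKFFKKKKKFFKKKKKFFKKKKKFFKFFKFFKFFKFFKKKKKFFK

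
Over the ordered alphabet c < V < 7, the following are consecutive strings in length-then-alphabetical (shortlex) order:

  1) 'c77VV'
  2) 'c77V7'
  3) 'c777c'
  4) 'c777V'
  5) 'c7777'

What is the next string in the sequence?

The successor of c7777 increments the rightmost position that isn't already 7 and resets every position after it to c.

Vcccc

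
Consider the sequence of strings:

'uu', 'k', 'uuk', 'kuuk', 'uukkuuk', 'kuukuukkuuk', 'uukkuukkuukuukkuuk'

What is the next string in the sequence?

Each term (from the third on) is the two preceding terms concatenated in order: term 3 = uu·k = uuk.
So term 8 is kuukuukkuuk·uukkuukkuukuukkuuk.

kuukuukkuukuukkuukkuukuukkuuk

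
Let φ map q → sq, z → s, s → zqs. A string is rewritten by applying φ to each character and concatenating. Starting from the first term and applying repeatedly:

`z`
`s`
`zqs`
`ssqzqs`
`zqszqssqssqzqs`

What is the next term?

Rewriting the 14 symbols of zqszqssqssqzqs one by one yields s sq zqs s sq zqs zqs sq zqs zqs sq s sq zqs; concatenated:

ssqzqsssqzqszqssqzqszqssqssqzqs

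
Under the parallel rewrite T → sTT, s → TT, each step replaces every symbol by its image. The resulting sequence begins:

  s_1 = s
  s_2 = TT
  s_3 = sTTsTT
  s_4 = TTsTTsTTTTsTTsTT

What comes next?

sTTsTTTTsTTsTTTTsTTsTTsTTsTTTTsTTsTTTTsTTsTT

φ(TTsTTsTTTTsTTsTT) expands symbol-by-symbol to sTT sTT TT sTT sTT TT sTT sTT sTT sTT TT sTT sTT TT sTT sTT; joining the 16 pieces gives the next term.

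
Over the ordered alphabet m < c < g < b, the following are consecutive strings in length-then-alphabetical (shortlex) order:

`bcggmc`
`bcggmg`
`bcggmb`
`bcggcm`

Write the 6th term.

bcggcg

Stepping forward 2 times from bcggcm: bcggcm → bcggcc, then the target.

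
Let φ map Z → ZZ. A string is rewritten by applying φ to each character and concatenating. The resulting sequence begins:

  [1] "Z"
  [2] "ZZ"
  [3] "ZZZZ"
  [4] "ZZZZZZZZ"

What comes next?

Apply φ to ZZZZZZZZ symbol by symbol: Z→ZZ, Z→ZZ, Z→ZZ, Z→ZZ, Z→ZZ, Z→ZZ, Z→ZZ, Z→ZZ; joined: ZZ ZZ ZZ ZZ ZZ ZZ ZZ ZZ.

ZZZZZZZZZZZZZZZZ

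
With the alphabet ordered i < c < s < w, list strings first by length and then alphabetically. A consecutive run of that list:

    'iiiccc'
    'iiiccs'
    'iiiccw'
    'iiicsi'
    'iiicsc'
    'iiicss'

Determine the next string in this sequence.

The successor of iiicss increments the rightmost position that isn't already w and resets every position after it to i.

iiicsw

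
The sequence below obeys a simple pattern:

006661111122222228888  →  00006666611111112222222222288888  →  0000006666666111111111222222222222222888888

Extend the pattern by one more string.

000000006666666661111111111122222222222222222228888888

Reading off run lengths: 0 runs 2, 4, 6; 6 runs 3, 5, 7; 1 runs 5, 7, 9; 2 runs 7, 11, 15; 8 runs 4, 5, 6 — each is linear in n (n = 1, 2, …).
At n = 4 the blocks have lengths 8, 9, 11, 19, 7.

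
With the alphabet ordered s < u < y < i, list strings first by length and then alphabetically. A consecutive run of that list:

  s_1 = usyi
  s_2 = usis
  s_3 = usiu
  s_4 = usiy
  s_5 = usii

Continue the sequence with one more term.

uuss

Find the rightmost character of usii below i, bump it to the next letter, and reset everything to its right to s.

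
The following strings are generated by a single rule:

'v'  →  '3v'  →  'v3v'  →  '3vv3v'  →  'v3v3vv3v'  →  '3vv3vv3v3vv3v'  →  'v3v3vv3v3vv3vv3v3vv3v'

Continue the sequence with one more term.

3vv3vv3v3vv3vv3v3vv3v3vv3vv3v3vv3v

This is a Fibonacci-style word recurrence s(k) = s(k−2)·s(k−1): e.g. v·3v = v3v.
The next term joins 3vv3vv3v3vv3v and v3v3vv3v3vv3vv3v3vv3v.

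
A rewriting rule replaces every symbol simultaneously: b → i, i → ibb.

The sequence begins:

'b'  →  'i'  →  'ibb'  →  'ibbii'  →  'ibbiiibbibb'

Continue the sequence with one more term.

Rewriting each symbol of ibbiiibbibb: i→ibb, b→i, b→i, i→ibb, i→ibb, i→ibb, b→i, b→i, i→ibb, b→i, b→i, which concatenates to ibb i i ibb ibb ibb i i ibb i i.

ibbiiibbibbibbiiibbii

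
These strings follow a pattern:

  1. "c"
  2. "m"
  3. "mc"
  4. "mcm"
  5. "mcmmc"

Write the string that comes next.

mcmmcmcm

From term 3 onward, concatenate the last term with the second-to-last: m·c = mc, mc·m = mcm, …
So term 6 is mcmmc·mcm.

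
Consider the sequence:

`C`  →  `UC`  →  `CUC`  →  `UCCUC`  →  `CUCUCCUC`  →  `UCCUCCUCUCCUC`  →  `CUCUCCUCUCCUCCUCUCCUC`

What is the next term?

UCCUCCUCUCCUCCUCUCCUCUCCUCCUCUCCUC

From term 3 onward, concatenate the second-to-last term with the last: C·UC = CUC, UC·CUC = UCCUC, …
So term 8 is UCCUCCUCUCCUC·CUCUCCUCUCCUCCUCUCCUC.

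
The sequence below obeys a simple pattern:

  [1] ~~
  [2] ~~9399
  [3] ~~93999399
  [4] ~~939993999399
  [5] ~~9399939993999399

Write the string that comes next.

The strings grow by a fixed suffix 9399 each time.
Applying this once more to ~~9399939993999399:

~~93999399939993999399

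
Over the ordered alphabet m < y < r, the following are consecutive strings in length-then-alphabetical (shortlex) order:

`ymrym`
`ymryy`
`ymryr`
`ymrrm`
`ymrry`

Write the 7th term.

yymmm

Continuing the enumeration 2 steps past ymrry: ymrry → ymrrr → (answer).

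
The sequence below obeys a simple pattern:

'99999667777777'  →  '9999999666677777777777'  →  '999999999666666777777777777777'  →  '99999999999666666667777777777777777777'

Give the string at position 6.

999999999999999666666666666777777777777777777777777777

Term n consists of 2n+3 9's, followed by 2n 6's, followed by 4n+3 7's (n = 1, 2, …).
At n = 6 the blocks have lengths 15, 12, 27.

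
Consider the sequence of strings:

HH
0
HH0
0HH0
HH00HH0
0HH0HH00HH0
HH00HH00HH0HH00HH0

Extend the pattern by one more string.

0HH0HH00HH0HH00HH00HH0HH00HH0

This is a Fibonacci-style word recurrence s(k) = s(k−2)·s(k−1): e.g. HH·0 = HH0.
The next term joins 0HH0HH00HH0 and HH00HH00HH0HH00HH0.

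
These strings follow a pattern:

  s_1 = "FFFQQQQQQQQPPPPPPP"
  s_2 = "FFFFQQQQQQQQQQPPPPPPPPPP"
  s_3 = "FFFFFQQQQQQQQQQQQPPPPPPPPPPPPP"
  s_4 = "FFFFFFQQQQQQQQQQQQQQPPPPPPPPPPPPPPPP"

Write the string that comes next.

FFFFFFFQQQQQQQQQQQQQQQQPPPPPPPPPPPPPPPPPPP

The n-th term is n F's then 2n+2 Q's then 3n-2 P's, where the shown terms are n = 3, 4, 5, 6.
Setting n = 7 gives 7, 16, 19 characters in each block.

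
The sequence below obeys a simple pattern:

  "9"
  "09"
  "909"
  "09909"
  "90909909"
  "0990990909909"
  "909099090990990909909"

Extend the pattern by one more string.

0990990909909909099090990990909909

This is a Fibonacci-style word recurrence s(k) = s(k−2)·s(k−1): e.g. 9·09 = 909.
The next term joins 0990990909909 and 909099090990990909909.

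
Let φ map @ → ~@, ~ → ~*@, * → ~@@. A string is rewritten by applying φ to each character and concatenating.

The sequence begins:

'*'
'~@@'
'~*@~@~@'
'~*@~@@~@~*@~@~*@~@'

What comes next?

Rewriting the 18 symbols of ~*@~@@~@~*@~@~*@~@ one by one yields ~*@ ~@@ ~@ ~*@ ~@ ~@ ~*@ ~@ ~*@ ~@@ ~@ ~*@ ~@ ~*@ ~@@ ~@ ~*@ ~@; concatenated:

~*@~@@~@~*@~@~@~*@~@~*@~@@~@~*@~@~*@~@@~@~*@~@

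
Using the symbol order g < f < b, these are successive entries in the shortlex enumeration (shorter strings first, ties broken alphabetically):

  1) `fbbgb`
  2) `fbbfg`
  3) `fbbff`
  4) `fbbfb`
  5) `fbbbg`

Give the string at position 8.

bgggg

Stepping forward 3 times from fbbbg: fbbbg → fbbbf → fbbbb, then the target.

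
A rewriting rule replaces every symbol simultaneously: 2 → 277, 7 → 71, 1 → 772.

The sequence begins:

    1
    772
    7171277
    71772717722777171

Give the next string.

Rewriting the 17 symbols of 71772717722777171 one by one yields 71 772 71 71 277 71 772 71 71 277 277 71 71 71 772 71 772; concatenated:

71772717127771772717127727771717177271772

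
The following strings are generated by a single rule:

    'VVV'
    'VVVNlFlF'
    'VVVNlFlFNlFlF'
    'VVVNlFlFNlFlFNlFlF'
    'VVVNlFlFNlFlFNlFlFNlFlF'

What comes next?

Each term is the previous one with NlFlF appended.
Applying this once more to VVVNlFlFNlFlFNlFlFNlFlF:

VVVNlFlFNlFlFNlFlFNlFlFNlFlF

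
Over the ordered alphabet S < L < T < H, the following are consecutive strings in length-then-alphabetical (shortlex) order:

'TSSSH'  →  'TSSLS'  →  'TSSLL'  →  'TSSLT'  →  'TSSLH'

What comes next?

Treat TSSLH as a base-4 numeral over the given alphabet and add one, carrying through any trailing H's.

TSSTS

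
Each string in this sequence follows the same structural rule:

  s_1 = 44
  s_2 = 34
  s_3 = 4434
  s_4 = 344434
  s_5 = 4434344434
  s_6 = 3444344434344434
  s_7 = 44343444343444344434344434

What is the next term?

This is a Fibonacci-style word recurrence s(k) = s(k−2)·s(k−1): e.g. 44·34 = 4434.
Continuing: 3444344434344434 · 44343444343444344434344434 gives term 8.

344434443434443444343444343444344434344434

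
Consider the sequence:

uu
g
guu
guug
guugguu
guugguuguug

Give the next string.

guugguuguugguugguu

This is a Fibonacci-style word recurrence s(k) = s(k−1)·s(k−2): e.g. g·uu = guu.
So term 7 is guugguuguug·guugguu.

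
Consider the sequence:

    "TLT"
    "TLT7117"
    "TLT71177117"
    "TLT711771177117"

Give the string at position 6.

TLT71177117711771177117

Every step adds 7117 to the end: s(k+1) = s(k)·7117.
From TLT711771177117, 2 further steps: TLT711771177117 → TLT7117711771177117 → (answer).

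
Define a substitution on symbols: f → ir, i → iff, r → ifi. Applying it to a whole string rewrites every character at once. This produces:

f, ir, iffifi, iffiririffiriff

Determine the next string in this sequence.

iffiririffifiiffifiiffiririffifiiffirir

φ(iffiririffiriff) expands symbol-by-symbol to iff ir ir iff ifi iff ifi iff ir ir iff ifi iff ir ir; joining the 15 pieces gives the next term.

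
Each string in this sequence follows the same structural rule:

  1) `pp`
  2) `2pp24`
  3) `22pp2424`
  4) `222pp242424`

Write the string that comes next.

Each term wraps the previous one in 2 on the left and 24 on the right.
Applying this once more to 222pp242424:

2222pp24242424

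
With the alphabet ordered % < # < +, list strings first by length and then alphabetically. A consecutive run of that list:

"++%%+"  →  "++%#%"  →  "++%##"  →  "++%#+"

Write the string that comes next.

++%+%

Treat ++%#+ as a base-3 numeral over the given alphabet and add one, carrying through any trailing +'s.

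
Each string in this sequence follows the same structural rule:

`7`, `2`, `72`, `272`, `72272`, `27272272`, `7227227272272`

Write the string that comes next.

272722727227227272272

From term 3 onward, concatenate the second-to-last term with the last: 7·2 = 72, 2·72 = 272, …
The next term joins 27272272 and 7227227272272.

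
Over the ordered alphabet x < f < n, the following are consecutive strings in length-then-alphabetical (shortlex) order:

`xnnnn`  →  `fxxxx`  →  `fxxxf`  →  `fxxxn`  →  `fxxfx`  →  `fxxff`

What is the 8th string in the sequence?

Stepping forward 2 times from fxxff: fxxff → fxxfn, then the target.

fxxnx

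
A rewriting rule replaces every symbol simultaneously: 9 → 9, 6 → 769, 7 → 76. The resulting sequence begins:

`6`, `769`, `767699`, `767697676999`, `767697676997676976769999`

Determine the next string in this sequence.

767697676997676976769997676976769976769767699999

Applying the rule to each of the 24 symbols of 767697676997676976769999 gives the pieces 76 769 76 769 9 76 769 76 769 9 9 76 769 76 769 9 76 769 76 769 9 9 9 9, which concatenate to the answer.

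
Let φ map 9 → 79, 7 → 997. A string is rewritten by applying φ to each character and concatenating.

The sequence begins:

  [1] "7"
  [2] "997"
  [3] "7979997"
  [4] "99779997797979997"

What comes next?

Rewriting the 17 symbols of 99779997797979997 one by one yields 79 79 997 997 79 79 79 997 997 79 997 79 997 79 79 79 997; concatenated:

79799979977979799979977999779997797979997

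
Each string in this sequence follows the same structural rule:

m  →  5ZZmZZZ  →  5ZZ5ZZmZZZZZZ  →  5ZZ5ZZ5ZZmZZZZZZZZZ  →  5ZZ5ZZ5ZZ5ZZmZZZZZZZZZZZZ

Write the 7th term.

5ZZ5ZZ5ZZ5ZZ5ZZ5ZZmZZZZZZZZZZZZZZZZZZ

Each term wraps the previous one in 5ZZ on the left and ZZZ on the right.
From 5ZZ5ZZ5ZZ5ZZmZZZZZZZZZZZZ, 2 further steps: 5ZZ5ZZ5ZZ5ZZmZZZZZZZZZZZZ → 5ZZ5ZZ5ZZ5ZZ5ZZmZZZZZZZZZZZZZZZ → (answer).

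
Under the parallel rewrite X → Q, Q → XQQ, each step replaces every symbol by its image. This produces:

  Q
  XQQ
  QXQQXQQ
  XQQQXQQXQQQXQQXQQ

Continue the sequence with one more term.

QXQQXQQXQQQXQQXQQQXQQXQQXQQQXQQXQQQXQQXQQ

Replace each of the 17 characters of XQQQXQQXQQQXQQXQQ in place — Q XQQ XQQ XQQ Q XQQ XQQ Q XQQ XQQ XQQ Q XQQ XQQ Q XQQ XQQ — and concatenate.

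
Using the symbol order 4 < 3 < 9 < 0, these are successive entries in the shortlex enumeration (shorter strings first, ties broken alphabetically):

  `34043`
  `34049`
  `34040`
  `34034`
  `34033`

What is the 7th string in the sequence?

Continuing the enumeration 2 steps past 34033: 34033 → 34039 → (answer).

34030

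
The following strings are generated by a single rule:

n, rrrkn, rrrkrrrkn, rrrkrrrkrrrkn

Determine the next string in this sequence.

rrrkrrrkrrrkrrrkn

The strings grow by a fixed prefix rrrk each time.
So the next term is rrrk·rrrkrrrkrrrkn.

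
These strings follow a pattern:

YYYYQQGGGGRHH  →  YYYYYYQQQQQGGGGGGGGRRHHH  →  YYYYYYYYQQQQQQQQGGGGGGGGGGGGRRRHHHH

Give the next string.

YYYYYYYYYYQQQQQQQQQQQGGGGGGGGGGGGGGGGRRRRHHHHH

Reading off run lengths: Y runs 4, 6, 8; Q runs 2, 5, 8; G runs 4, 8, 12; R runs 1, 2, 3; H runs 2, 3, 4 — each is linear in n (n = 1, 2, …).
At n = 4 the blocks have lengths 10, 11, 16, 4, 5.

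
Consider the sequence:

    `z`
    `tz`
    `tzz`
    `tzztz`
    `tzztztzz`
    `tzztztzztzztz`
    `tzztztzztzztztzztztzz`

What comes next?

tzztztzztzztztzztztzztzztztzztzztz

This is a Fibonacci-style word recurrence s(k) = s(k−1)·s(k−2): e.g. tz·z = tzz.
So term 8 is tzztztzztzztztzztztzz·tzztztzztzztz.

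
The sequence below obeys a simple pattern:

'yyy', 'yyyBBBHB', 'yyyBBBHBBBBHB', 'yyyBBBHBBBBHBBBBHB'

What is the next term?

Every step adds BBBHB to the end: s(k+1) = s(k)·BBBHB.
Applying this once more to yyyBBBHBBBBHBBBBHB:

yyyBBBHBBBBHBBBBHBBBBHB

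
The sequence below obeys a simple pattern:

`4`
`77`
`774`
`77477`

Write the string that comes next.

This is a Fibonacci-style word recurrence s(k) = s(k−1)·s(k−2): e.g. 77·4 = 774.
Continuing: 77477 · 774 gives term 5.

77477774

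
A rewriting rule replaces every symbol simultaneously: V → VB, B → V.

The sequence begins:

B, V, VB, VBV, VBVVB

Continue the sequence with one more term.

VBVVBVBV

Expanding VBVVB: V→VB, B→V, V→VB, V→VB, B→V. Concatenated: VB V VB VB V.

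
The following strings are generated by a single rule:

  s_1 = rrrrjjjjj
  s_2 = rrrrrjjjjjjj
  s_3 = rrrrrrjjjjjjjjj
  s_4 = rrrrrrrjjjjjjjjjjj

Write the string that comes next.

rrrrrrrrjjjjjjjjjjjjj

The n-th term is n+1 r's then 2n-1 j's, where the shown terms are n = 3, 4, 5, 6.
For the next term, n = 7, so the run lengths are 8, 13.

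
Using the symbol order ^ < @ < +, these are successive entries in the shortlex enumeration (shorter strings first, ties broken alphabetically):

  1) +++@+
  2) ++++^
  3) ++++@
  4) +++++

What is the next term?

^^^^^^

After +++++ the length-5 strings are exhausted; the first length-6 string is 6 copies of ^.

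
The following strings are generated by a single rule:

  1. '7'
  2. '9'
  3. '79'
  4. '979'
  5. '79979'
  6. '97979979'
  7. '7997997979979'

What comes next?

This is a Fibonacci-style word recurrence s(k) = s(k−2)·s(k−1): e.g. 7·9 = 79.
So term 8 is 97979979·7997997979979.

979799797997997979979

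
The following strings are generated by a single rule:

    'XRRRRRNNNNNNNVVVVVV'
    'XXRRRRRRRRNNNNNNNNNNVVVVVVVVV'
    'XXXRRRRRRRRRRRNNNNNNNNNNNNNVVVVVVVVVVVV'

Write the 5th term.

The n-th term is n-1 X's then 3n-1 R's then 3n+1 N's then 3n V's, where the shown terms are n = 2, 3, 4.
At n = 6 the blocks have lengths 5, 17, 19, 18.

XXXXXRRRRRRRRRRRRRRRRRNNNNNNNNNNNNNNNNNNNVVVVVVVVVVVVVVVVVV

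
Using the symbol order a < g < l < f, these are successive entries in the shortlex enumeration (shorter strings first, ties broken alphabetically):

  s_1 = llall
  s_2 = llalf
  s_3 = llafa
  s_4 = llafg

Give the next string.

Find the rightmost character of llafg below f, bump it to the next letter, and reset everything to its right to a.

llafl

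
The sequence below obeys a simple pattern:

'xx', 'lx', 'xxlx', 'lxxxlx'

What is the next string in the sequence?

xxlxlxxxlx

Each term (from the third on) is the two preceding terms concatenated in order: term 3 = xx·lx = xxlx.
So term 5 is xxlx·lxxxlx.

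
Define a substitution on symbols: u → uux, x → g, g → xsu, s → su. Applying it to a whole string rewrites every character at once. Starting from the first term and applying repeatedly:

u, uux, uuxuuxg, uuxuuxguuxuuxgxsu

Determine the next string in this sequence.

uuxuuxguuxuuxgxsuuuxuuxguuxuuxgxsugsuuux

Replace each of the 17 characters of uuxuuxguuxuuxgxsu in place — uux uux g uux uux g xsu uux uux g uux uux g xsu g su uux — and concatenate.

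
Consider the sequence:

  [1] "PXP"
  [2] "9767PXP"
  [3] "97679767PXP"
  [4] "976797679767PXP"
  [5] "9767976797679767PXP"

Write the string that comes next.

Every step adds 9767 at the front: s(k+1) = 9767·s(k).
One more step from 9767976797679767PXP gives the answer.

97679767976797679767PXP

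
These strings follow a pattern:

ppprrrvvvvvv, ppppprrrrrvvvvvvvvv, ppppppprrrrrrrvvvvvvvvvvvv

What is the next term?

ppppppppprrrrrrrrrvvvvvvvvvvvvvvv

Term n consists of 2n-1 p's, followed by 2n-1 r's, followed by 3n v's, where the shown terms are n = 2, 3, 4.
Setting n = 5 gives 9, 9, 15 characters in each block.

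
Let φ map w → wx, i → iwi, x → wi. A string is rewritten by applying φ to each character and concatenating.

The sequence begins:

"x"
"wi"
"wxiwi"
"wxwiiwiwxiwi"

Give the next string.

wxwiwxiwiiwiwxiwiwxwiiwiwxiwi

Apply φ to wxwiiwiwxiwi symbol by symbol: w→wx, x→wi, w→wx, i→iwi, i→iwi, w→wx, i→iwi, w→wx, x→wi, i→iwi, w→wx, i→iwi; joined: wx wi wx iwi iwi wx iwi wx wi iwi wx iwi.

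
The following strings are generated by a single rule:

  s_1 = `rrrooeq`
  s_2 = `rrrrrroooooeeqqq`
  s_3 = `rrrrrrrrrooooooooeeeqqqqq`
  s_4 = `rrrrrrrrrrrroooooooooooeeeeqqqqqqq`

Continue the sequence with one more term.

Term n consists of 3n r's, followed by 3n-1 o's, followed by n e's, followed by 2n-1 q's (n = 1, 2, …).
For the next term, n = 5, so the run lengths are 15, 14, 5, 9.

rrrrrrrrrrrrrrrooooooooooooooeeeeeqqqqqqqqq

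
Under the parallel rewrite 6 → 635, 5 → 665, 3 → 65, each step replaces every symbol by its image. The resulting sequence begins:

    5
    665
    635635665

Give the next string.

6356566563565665635635665

Rewriting each symbol of 635635665: 6→635, 3→65, 5→665, 6→635, 3→65, 5→665, 6→635, 6→635, 5→665, which concatenates to 635 65 665 635 65 665 635 635 665.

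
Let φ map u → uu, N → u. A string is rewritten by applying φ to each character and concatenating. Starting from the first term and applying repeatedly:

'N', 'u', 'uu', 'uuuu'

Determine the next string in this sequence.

uuuuuuuu

Expanding uuuu: u→uu, u→uu, u→uu, u→uu. Concatenated: uu uu uu uu.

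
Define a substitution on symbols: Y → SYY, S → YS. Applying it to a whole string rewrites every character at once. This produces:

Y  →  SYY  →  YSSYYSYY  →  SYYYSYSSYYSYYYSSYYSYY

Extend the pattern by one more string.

YSSYYSYYSYYYSSYYYSYSSYYSYYYSSYYSYYSYYYSYSSYYSYYYSSYYSYY

φ(SYYYSYSSYYSYYYSSYYSYY) expands symbol-by-symbol to YS SYY SYY SYY YS SYY YS YS SYY SYY YS SYY SYY SYY YS YS SYY SYY YS SYY SYY; joining the 21 pieces gives the next term.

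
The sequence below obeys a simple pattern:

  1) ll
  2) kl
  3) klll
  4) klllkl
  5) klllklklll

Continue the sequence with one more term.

Each term (from the third on) is the previous term followed by the one before it: term 3 = kl·ll = klll.
Continuing: klllklklll · klllkl gives term 6.

klllklklllklllkl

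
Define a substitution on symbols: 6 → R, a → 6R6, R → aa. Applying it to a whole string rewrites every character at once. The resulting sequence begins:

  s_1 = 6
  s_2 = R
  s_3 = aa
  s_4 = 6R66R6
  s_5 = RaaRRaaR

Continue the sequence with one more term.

aa6R66R6aaaa6R66R6aa

Rewriting each symbol of RaaRRaaR: R→aa, a→6R6, a→6R6, R→aa, R→aa, a→6R6, a→6R6, R→aa, which concatenates to aa 6R6 6R6 aa aa 6R6 6R6 aa.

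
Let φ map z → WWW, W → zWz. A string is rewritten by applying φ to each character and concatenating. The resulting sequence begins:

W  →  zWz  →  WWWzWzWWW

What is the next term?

zWzzWzzWzWWWzWzWWWzWzzWzzWz

Expanding WWWzWzWWW: W→zWz, W→zWz, W→zWz, z→WWW, W→zWz, z→WWW, W→zWz, W→zWz, W→zWz. Concatenated: zWz zWz zWz WWW zWz WWW zWz zWz zWz.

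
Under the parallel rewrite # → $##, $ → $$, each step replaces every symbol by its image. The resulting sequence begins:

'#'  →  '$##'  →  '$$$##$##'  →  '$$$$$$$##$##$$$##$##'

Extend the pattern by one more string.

$$$$$$$$$$$$$$$##$##$$$##$##$$$$$$$##$##$$$##$##

Applying the rule to each of the 20 symbols of $$$$$$$##$##$$$##$## gives the pieces $$ $$ $$ $$ $$ $$ $$ $## $## $$ $## $## $$ $$ $$ $## $## $$ $## $##, which concatenate to the answer.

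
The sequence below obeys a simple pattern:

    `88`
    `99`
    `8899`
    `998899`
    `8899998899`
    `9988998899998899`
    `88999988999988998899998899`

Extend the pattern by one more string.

From term 3 onward, concatenate the second-to-last term with the last: 88·99 = 8899, 99·8899 = 998899, …
Continuing: 9988998899998899 · 88999988999988998899998899 gives term 8.

998899889999889988999988999988998899998899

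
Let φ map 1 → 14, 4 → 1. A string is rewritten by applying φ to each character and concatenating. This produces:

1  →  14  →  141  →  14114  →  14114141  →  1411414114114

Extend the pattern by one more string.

φ(1411414114114) expands symbol-by-symbol to 14 1 14 14 1 14 1 14 14 1 14 14 1; joining the 13 pieces gives the next term.

141141411411414114141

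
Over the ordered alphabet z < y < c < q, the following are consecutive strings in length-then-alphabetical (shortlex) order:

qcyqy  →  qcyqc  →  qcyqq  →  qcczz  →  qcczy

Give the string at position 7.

Advancing 2 positions from qcczy through qcczy → qcczc reaches term 7.

qcczq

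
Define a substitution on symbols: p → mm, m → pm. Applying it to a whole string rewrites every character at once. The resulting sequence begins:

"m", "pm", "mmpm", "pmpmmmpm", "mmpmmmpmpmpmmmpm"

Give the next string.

Rewriting the 16 symbols of mmpmmmpmpmpmmmpm one by one yields pm pm mm pm pm pm mm pm mm pm mm pm pm pm mm pm; concatenated:

pmpmmmpmpmpmmmpmmmpmmmpmpmpmmmpm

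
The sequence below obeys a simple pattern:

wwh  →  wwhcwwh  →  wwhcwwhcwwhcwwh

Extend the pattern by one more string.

wwhcwwhcwwhcwwhcwwhcwwhcwwhcwwh

s(k+1) = s(k)·c·s(k) — each term doubles the last with 'c' between the halves.
One more doubling of wwhcwwhcwwhcwwh gives the answer.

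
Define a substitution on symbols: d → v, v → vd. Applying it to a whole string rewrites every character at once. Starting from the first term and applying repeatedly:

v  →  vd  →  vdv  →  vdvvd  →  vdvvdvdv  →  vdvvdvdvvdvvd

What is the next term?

Rewriting the 13 symbols of vdvvdvdvvdvvd one by one yields vd v vd vd v vd v vd vd v vd vd v; concatenated:

vdvvdvdvvdvvdvdvvdvdv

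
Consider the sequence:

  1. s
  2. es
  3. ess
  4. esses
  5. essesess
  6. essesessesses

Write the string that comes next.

essesessessesessesess

Each term (from the third on) is the previous term followed by the one before it: term 3 = es·s = ess.
Continuing: essesessesses · essesess gives term 7.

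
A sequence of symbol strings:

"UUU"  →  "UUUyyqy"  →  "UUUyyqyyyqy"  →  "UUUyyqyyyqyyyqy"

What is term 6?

UUUyyqyyyqyyyqyyyqyyyqy

Each term is the previous one with yyqy appended.
From UUUyyqyyyqyyyqy, 2 further steps: UUUyyqyyyqyyyqy → UUUyyqyyyqyyyqyyyqy → (answer).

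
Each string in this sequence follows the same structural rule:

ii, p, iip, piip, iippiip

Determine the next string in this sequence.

piipiippiip

From term 3 onward, concatenate the second-to-last term with the last: ii·p = iip, p·iip = piip, …
So term 6 is piip·iippiip.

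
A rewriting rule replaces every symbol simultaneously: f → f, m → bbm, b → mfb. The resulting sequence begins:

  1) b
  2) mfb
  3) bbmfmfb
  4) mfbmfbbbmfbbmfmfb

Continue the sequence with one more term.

Rewriting the 17 symbols of mfbmfbbbmfbbmfmfb one by one yields bbm f mfb bbm f mfb mfb mfb bbm f mfb mfb bbm f bbm f mfb; concatenated:

bbmfmfbbbmfmfbmfbmfbbbmfmfbmfbbbmfbbmfmfb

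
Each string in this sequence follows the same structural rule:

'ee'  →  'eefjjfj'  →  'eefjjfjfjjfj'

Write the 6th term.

eefjjfjfjjfjfjjfjfjjfjfjjfj

Every step adds fjjfj to the end: s(k+1) = s(k)·fjjfj.
From eefjjfjfjjfj, 3 further steps: eefjjfjfjjfj → eefjjfjfjjfjfjjfj → eefjjfjfjjfjfjjfjfjjfj → (answer).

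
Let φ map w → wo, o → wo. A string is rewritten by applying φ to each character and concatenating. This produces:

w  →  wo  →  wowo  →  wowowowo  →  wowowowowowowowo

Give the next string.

wowowowowowowowowowowowowowowowo

Applying the rule to each of the 16 symbols of wowowowowowowowo gives the pieces wo wo wo wo wo wo wo wo wo wo wo wo wo wo wo wo, which concatenate to the answer.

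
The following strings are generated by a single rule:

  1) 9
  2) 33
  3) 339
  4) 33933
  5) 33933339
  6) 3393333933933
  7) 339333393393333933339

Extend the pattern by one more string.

3393333933933339333393393333933933

This is a Fibonacci-style word recurrence s(k) = s(k−1)·s(k−2): e.g. 33·9 = 339.
The next term joins 339333393393333933339 and 3393333933933.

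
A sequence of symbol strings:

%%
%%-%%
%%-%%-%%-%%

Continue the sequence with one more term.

%%-%%-%%-%%-%%-%%-%%-%%

Each string is two copies of the previous one joined by '-'.
One more doubling of %%-%%-%%-%% gives the answer.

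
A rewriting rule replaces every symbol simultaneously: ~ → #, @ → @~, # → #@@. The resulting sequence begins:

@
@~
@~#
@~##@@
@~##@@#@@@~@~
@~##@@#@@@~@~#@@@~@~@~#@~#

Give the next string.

φ(@~##@@#@@@~@~#@@@~@~@~#@~#) expands symbol-by-symbol to @~ # #@@ #@@ @~ @~ #@@ @~ @~ @~ # @~ # #@@ @~ @~ @~ # @~ # @~ # #@@ @~ # #@@; joining the 26 pieces gives the next term.

@~##@@#@@@~@~#@@@~@~@~#@~##@@@~@~@~#@~#@~##@@@~##@@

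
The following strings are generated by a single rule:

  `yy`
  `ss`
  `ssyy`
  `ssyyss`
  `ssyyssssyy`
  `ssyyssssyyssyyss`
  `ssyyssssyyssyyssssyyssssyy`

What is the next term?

From term 3 onward, concatenate the last term with the second-to-last: ss·yy = ssyy, ssyy·ss = ssyyss, …
So term 8 is ssyyssssyyssyyssssyyssssyy·ssyyssssyyssyyss.

ssyyssssyyssyyssssyyssssyyssyyssssyyssyyss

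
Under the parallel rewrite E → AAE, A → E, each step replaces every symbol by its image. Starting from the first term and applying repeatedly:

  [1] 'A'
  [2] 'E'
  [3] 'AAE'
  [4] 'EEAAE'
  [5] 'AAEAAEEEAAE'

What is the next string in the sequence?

Expanding AAEAAEEEAAE: A→E, A→E, E→AAE, A→E, A→E, E→AAE, E→AAE, E→AAE, A→E, A→E, E→AAE. Concatenated: E E AAE E E AAE AAE AAE E E AAE.

EEAAEEEAAEAAEAAEEEAAE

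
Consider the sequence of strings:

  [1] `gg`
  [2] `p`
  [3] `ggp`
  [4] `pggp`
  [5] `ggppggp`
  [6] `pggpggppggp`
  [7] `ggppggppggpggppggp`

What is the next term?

Each term (from the third on) is the two preceding terms concatenated in order: term 3 = gg·p = ggp.
The next term joins pggpggppggp and ggppggppggpggppggp.

pggpggppggpggppggppggpggppggp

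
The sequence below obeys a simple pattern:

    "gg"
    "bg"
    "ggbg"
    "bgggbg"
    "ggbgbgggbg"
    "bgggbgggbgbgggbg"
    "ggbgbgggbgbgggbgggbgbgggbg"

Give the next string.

Each term (from the third on) is the two preceding terms concatenated in order: term 3 = gg·bg = ggbg.
So term 8 is bgggbgggbgbgggbg·ggbgbgggbgbgggbgggbgbgggbg.

bgggbgggbgbgggbgggbgbgggbgbgggbgggbgbgggbg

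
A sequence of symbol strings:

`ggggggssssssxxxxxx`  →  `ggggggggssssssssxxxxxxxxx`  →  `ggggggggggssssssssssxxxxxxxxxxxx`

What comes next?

Reading off run lengths: g runs 6, 8, 10; s runs 6, 8, 10; x runs 6, 9, 12 — each is linear in n, where the shown terms are n = 2, 3, 4.
For the next term, n = 5, so the run lengths are 12, 12, 15.

ggggggggggggssssssssssssxxxxxxxxxxxxxxx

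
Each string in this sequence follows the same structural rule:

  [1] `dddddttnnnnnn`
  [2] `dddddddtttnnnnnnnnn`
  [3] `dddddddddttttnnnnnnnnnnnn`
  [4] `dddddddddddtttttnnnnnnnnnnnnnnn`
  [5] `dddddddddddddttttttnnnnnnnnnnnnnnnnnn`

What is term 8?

dddddddddddddddddddtttttttttnnnnnnnnnnnnnnnnnnnnnnnnnnn

Reading off run lengths: d runs 5, 7, 9, 11, 13; t runs 2, 3, 4, 5, 6; n runs 6, 9, 12, 15, 18 — each is linear in n, where the shown terms are n = 2, 3, 4, 5, 6.
At n = 9 the blocks have lengths 19, 9, 27.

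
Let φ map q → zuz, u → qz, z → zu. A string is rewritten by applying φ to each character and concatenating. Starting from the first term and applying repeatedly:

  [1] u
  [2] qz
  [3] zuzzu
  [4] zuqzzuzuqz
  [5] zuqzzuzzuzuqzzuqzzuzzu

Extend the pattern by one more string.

zuqzzuzzuzuqzzuzuqzzuqzzuzzuzuqzzuzzuzuqzzuzuqz

Applying the rule to each of the 22 symbols of zuqzzuzzuzuqzzuqzzuzzu gives the pieces zu qz zuz zu zu qz zu zu qz zu qz zuz zu zu qz zuz zu zu qz zu zu qz, which concatenate to the answer.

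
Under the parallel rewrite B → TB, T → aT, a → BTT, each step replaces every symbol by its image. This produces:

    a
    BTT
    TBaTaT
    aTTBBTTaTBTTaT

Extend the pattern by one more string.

Rewriting the 14 symbols of aTTBBTTaTBTTaT one by one yields BTT aT aT TB TB aT aT BTT aT TB aT aT BTT aT; concatenated:

BTTaTaTTBTBaTaTBTTaTTBaTaTBTTaT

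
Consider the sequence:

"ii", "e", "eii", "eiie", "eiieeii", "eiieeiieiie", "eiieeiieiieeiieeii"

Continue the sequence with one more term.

eiieeiieiieeiieeiieiieeiieiie

Each term (from the third on) is the previous term followed by the one before it: term 3 = e·ii = eii.
Continuing: eiieeiieiieeiieeii · eiieeiieiie gives term 8.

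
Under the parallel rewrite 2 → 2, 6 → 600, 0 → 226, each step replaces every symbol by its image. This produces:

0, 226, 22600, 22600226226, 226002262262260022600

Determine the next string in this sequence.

Rewriting the 21 symbols of 226002262262260022600 one by one yields 2 2 600 226 226 2 2 600 2 2 600 2 2 600 226 226 2 2 600 226 226; concatenated:

2260022622622600226002260022622622600226226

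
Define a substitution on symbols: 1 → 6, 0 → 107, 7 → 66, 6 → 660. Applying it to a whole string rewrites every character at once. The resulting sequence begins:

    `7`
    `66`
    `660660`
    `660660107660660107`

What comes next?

660660107660660107610766660660107660660107610766

Applying the rule to each of the 18 symbols of 660660107660660107 gives the pieces 660 660 107 660 660 107 6 107 66 660 660 107 660 660 107 6 107 66, which concatenate to the answer.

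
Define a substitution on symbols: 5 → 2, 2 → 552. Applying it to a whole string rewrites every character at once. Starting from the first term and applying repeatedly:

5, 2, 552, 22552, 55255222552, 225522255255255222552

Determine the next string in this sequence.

φ(225522255255255222552) expands symbol-by-symbol to 552 552 2 2 552 552 552 2 2 552 2 2 552 2 2 552 552 552 2 2 552; joining the 21 pieces gives the next term.

5525522255255255222552225522255255255222552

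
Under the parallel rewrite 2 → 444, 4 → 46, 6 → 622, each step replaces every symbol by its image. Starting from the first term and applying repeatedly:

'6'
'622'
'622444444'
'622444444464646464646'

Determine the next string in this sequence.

Rewriting the 21 symbols of 622444444464646464646 one by one yields 622 444 444 46 46 46 46 46 46 46 622 46 622 46 622 46 622 46 622 46 622; concatenated:

622444444464646464646466224662246622466224662246622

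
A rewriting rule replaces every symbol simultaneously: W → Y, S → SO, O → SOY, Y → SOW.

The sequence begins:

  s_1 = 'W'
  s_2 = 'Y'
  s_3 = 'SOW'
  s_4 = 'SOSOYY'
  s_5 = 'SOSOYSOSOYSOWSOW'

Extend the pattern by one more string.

Rewriting the 16 symbols of SOSOYSOSOYSOWSOW one by one yields SO SOY SO SOY SOW SO SOY SO SOY SOW SO SOY Y SO SOY Y; concatenated:

SOSOYSOSOYSOWSOSOYSOSOYSOWSOSOYYSOSOYY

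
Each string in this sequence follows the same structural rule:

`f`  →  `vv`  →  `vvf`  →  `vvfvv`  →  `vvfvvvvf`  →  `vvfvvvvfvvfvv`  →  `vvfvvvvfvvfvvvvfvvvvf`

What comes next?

vvfvvvvfvvfvvvvfvvvvfvvfvvvvfvvfvv

From term 3 onward, concatenate the last term with the second-to-last: vv·f = vvf, vvf·vv = vvfvv, …
The next term joins vvfvvvvfvvfvvvvfvvvvf and vvfvvvvfvvfvv.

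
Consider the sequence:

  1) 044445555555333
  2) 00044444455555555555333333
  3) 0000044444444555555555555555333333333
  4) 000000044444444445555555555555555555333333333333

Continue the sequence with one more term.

Term n consists of 2n-1 0's, followed by 2n+2 4's, followed by 4n+3 5's, followed by 3n 3's (n = 1, 2, …).
At n = 5 the blocks have lengths 9, 12, 23, 15.

00000000044444444444455555555555555555555555333333333333333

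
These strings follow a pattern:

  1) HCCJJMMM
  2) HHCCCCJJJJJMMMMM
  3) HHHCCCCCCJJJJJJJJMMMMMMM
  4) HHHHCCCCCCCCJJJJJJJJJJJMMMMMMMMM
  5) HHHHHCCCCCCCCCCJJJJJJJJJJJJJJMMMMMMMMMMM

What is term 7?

Each string has the form H^{n} C^{2n} J^{3n-1} M^{2n+1} (n = 1, 2, …).
Setting n = 7 gives 7, 14, 20, 15 characters in each block.

HHHHHHHCCCCCCCCCCCCCCJJJJJJJJJJJJJJJJJJJJMMMMMMMMMMMMMMM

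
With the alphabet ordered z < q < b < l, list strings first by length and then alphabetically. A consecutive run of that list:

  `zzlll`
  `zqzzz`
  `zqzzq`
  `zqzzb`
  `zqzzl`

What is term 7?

Continuing the enumeration 2 steps past zqzzl: zqzzl → zqzqz → (answer).

zqzqq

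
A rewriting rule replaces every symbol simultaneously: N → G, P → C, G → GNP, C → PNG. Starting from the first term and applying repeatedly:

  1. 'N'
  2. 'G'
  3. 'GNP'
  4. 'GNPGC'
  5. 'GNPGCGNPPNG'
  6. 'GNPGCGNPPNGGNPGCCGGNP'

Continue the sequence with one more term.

Applying the rule to each of the 21 symbols of GNPGCGNPPNGGNPGCCGGNP gives the pieces GNP G C GNP PNG GNP G C C G GNP GNP G C GNP PNG PNG GNP GNP G C, which concatenate to the answer.

GNPGCGNPPNGGNPGCCGGNPGNPGCGNPPNGPNGGNPGNPGC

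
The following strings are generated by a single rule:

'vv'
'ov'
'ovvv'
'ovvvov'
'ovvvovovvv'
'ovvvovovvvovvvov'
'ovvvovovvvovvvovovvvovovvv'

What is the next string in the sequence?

This is a Fibonacci-style word recurrence s(k) = s(k−1)·s(k−2): e.g. ov·vv = ovvv.
So term 8 is ovvvovovvvovvvovovvvovovvv·ovvvovovvvovvvov.

ovvvovovvvovvvovovvvovovvvovvvovovvvovvvov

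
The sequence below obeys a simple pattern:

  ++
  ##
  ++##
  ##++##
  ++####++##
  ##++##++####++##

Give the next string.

From term 3 onward, concatenate the second-to-last term with the last: ++·## = ++##, ##·++## = ##++##, …
So term 7 is ++####++##·##++##++####++##.

++####++####++##++####++##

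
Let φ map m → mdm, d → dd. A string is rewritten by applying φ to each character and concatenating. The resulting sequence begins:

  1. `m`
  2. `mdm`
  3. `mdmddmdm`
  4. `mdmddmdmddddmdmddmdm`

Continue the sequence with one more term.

Applying the rule to each of the 20 symbols of mdmddmdmddddmdmddmdm gives the pieces mdm dd mdm dd dd mdm dd mdm dd dd dd dd mdm dd mdm dd dd mdm dd mdm, which concatenate to the answer.

mdmddmdmddddmdmddmdmddddddddmdmddmdmddddmdmddmdm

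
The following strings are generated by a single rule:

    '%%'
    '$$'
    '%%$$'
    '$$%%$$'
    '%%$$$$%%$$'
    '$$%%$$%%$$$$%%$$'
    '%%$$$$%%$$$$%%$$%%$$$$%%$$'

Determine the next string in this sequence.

$$%%$$%%$$$$%%$$%%$$$$%%$$$$%%$$%%$$$$%%$$

From term 3 onward, concatenate the second-to-last term with the last: %%·$$ = %%$$, $$·%%$$ = $$%%$$, …
Continuing: $$%%$$%%$$$$%%$$ · %%$$$$%%$$$$%%$$%%$$$$%%$$ gives term 8.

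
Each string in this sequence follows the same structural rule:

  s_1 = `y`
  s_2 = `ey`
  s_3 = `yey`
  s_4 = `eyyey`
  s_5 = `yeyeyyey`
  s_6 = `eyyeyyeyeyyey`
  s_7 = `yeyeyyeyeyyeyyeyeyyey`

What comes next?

From term 3 onward, concatenate the second-to-last term with the last: y·ey = yey, ey·yey = eyyey, …
So term 8 is eyyeyyeyeyyey·yeyeyyeyeyyeyyeyeyyey.

eyyeyyeyeyyeyyeyeyyeyeyyeyyeyeyyey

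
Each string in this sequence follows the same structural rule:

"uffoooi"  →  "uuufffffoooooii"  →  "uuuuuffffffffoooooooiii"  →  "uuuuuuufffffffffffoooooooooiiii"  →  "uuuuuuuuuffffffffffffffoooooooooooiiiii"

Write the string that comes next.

uuuuuuuuuuufffffffffffffffffoooooooooooooiiiiii

The n-th term is 2n-1 u's then 3n-1 f's then 2n+1 o's then n i's (n = 1, 2, …).
For the next term, n = 6, so the run lengths are 11, 17, 13, 6.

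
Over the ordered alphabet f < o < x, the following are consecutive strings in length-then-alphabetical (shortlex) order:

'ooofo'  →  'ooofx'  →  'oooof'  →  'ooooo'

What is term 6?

oooxf

Stepping forward 2 times from ooooo: ooooo → oooox, then the target.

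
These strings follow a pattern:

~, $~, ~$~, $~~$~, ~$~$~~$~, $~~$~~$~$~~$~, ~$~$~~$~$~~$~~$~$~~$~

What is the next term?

$~~$~~$~$~~$~~$~$~~$~$~~$~~$~$~~$~

Each term (from the third on) is the two preceding terms concatenated in order: term 3 = ~·$~ = ~$~.
The next term joins $~~$~~$~$~~$~ and ~$~$~~$~$~~$~~$~$~~$~.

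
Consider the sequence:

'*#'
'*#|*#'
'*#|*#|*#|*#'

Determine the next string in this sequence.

Every step duplicates the string with '|' between the halves.
Doubling *#|*#|*#|*# with '|' between the halves:

*#|*#|*#|*#|*#|*#|*#|*#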